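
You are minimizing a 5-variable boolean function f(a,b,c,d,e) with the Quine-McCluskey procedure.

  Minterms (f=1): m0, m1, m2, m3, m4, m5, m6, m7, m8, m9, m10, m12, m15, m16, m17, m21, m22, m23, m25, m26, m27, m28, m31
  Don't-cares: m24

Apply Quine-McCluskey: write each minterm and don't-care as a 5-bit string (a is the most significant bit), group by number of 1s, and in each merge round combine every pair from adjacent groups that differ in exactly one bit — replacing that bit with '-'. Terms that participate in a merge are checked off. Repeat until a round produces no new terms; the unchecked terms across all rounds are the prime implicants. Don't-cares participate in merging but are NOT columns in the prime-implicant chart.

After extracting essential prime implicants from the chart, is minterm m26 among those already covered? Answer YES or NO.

size-2^0 implicants → 00000(✓)  00001(✓)  00010(✓)  00011(✓)  00100(✓)  00101(✓)  00110(✓)  00111(✓)  01000(✓)  01001(✓)  01010(✓)  01100(✓)  01111(✓)  10000(✓)  10001(✓)  10101(✓)  10110(✓)  10111(✓)  11000(✓)  11001(✓)  11010(✓)  11011(✓)  11100(✓)  11111(✓)
size-2^1 implicants → -0000(✓)  -0001(✓)  -0101(✓)  -0110(✓)  -0111(✓)  -1000(✓)  -1001(✓)  -1010(✓)  -1100(✓)  -1111(✓)  0-000(✓)  0-001(✓)  0-010(✓)  0-100(✓)  0-111(✓)  00-00(✓)  00-01(✓)  00-10(✓)  00-11(✓)  000-0(✓)  000-1(✓)  0000-(✓)  0001-(✓)  001-0(✓)  001-1(✓)  0010-(✓)  0011-(✓)  01-00(✓)  010-0(✓)  0100-(✓)  1-000(✓)  1-001(✓)  1-111(✓)  10-01(✓)  1000-(✓)  101-1(✓)  1011-(✓)  11-00(✓)  11-11  110-0(✓)  110-1(✓)  1100-(✓)  1101-(✓)
size-2^2 implicants → --000(✓)  --001(✓)  --111  -0-01  -000-(✓)  -01-1  -011-  -1-00  -10-0  -100-(✓)  0--00  0-0-0  0-00-(✓)  00--0(✓)  00--1(✓)  00-0-(✓)  00-1-(✓)  000--(✓)  001--(✓)  1-00-(✓)  110--
size-2^3 implicants → --00-  00---
Unchecked terms (primes): --00-, --111, -0-01, -01-1, -011-, -1-00, -10-0, 0--00, 0-0-0, 00---, 11-11, 110--
Minterm coverage:
  m0 ⊆ --00-,0--00,0-0-0,00---
  m1 ⊆ --00-,-0-01,00---
  m2 ⊆ 0-0-0,00---
  m3 ⊆ 00--- [E]
  m4 ⊆ 0--00,00---
  m5 ⊆ -0-01,-01-1,00---
  m6 ⊆ -011-,00---
  m7 ⊆ --111,-01-1,-011-,00---
  m8 ⊆ --00-,-1-00,-10-0,0--00,0-0-0
  m9 ⊆ --00- [E]
  m10 ⊆ -10-0,0-0-0
  m12 ⊆ -1-00,0--00
  m15 ⊆ --111 [E]
  m16 ⊆ --00- [E]
  m17 ⊆ --00-,-0-01
  m21 ⊆ -0-01,-01-1
  m22 ⊆ -011- [E]
  m23 ⊆ --111,-01-1,-011-
  m25 ⊆ --00-,110--
  m26 ⊆ -10-0,110--
  m27 ⊆ 11-11,110--
  m28 ⊆ -1-00 [E]
  m31 ⊆ --111,11-11
E = {--00-, --111, -011-, -1-00, 00---}

NO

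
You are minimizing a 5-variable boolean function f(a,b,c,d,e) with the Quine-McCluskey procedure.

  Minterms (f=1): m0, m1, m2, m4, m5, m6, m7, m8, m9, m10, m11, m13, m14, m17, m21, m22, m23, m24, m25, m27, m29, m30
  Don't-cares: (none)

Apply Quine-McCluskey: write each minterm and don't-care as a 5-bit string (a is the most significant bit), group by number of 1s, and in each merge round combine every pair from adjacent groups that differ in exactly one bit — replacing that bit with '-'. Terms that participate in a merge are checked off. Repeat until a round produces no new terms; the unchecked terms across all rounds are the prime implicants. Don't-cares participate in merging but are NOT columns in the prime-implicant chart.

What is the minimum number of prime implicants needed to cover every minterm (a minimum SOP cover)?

[col 0] 00000*, 00001*, 00010*, 00100*, 00101*, 00110*, 00111*, 01000*, 01001*, 01010*, 01011*, 01101*, 01110*, 10001*, 10101*, 10110*, 10111*, 11000*, 11001*, 11011*, 11101*, 11110*
[col 1] -0001*, -0101*, -0110*, -0111*, -1000*, -1001*, -1011*, -1101*, -1110*, 0-000*, 0-001*, 0-010*, 0-101*, 0-110*, 00-00*, 00-01*, 00-10*, 000-0*, 0000-*, 001-0*, 001-1*, 0010-*, 0011-*, 01-01*, 01-10*, 010-0*, 010-1*, 0100-*, 0101-*, 1-001*, 1-101*, 1-110*, 10-01*, 101-1*, 1011-*, 11-01*, 110-1*, 1100-*
[col 2] --001*, --101*, --110, -0-01*, -01-1, -011-, -1-01*, -10-1, -100-, 0--01*, 0--10, 0-0-0, 0-00-, 00--0, 00-0-, 001--, 010--, 1--01*
[col 3] ---01
Prime implicants: ---01, --110, -01-1, -011-, -10-1, -100-, 0--10, 0-0-0, 0-00-, 00--0, 00-0-, 001--, 010--
PI chart (minterm → PIs covering it):
  0 | 0-0-0,0-00-,00--0,00-0-
  1 | ---01,0-00-,00-0-
  2 | 0--10,0-0-0,00--0
  4 | 00--0,00-0-,001--
  5 | ---01,-01-1,00-0-,001--
  6 | --110,-011-,0--10,00--0,001--
  7 | -01-1,-011-,001--
  8 | -100-,0-0-0,0-00-,010--
  9 | ---01,-10-1,-100-,0-00-,010--
  10 | 0--10,0-0-0,010--
  11 | -10-1,010--
  13 | ---01  (sole → essential)
  14 | --110,0--10
  17 | ---01  (sole → essential)
  21 | ---01,-01-1
  22 | --110,-011-
  23 | -01-1,-011-
  24 | -100-  (sole → essential)
  25 | ---01,-10-1,-100-
  27 | -10-1  (sole → essential)
  29 | ---01  (sole → essential)
  30 | --110  (sole → essential)
Essential prime implicants: ---01, --110, -10-1, -100-
Petrick residual → -01-1, 0--10, 00--0
Minimum SOP uses 7 PIs: d'e + cde' + b'ce + bc'e + bc'd' + a'de' + a'b'e'

7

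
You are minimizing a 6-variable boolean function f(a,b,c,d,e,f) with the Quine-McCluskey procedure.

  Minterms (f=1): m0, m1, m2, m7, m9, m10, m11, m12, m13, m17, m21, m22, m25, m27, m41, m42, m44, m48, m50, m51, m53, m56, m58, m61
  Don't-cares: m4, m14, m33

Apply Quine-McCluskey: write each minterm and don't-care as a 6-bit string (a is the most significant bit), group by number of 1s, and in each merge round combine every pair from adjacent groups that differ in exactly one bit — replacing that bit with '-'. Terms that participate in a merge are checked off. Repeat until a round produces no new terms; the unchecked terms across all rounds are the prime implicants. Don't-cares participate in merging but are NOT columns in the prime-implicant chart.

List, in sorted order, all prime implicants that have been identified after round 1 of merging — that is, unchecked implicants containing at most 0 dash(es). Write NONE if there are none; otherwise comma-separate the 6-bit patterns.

[col 0] 000000*, 000001*, 000010*, 000100*, 000111, 001001*, 001010*, 001011*, 001100*, 001101*, 001110*, 010001*, 010101*, 010110, 011001*, 011011*, 100001*, 101001*, 101010*, 101100*, 110000*, 110010*, 110011*, 110101*, 111000*, 111010*, 111101*
[col 1] -00001*, -01001*, -01010, -01100, -10101, 0-0001*, 0-1001*, 0-1011*, 00-001*, 00-010, 00-100, 000-00, 0000-0, 00000-, 001-01, 001-10, 0010-1*, 00101-, 0011-0, 00110-, 01-001*, 010-01, 0110-1*, 1-1010, 10-001*, 11-000*, 11-010*, 11-101, 1100-0*, 11001-, 1110-0*
[col 2] -0-001, 0--001, 0-10-1, 11-0-0
Prime implicants: -0-001, -01010, -01100, -10101, 0--001, 0-10-1, 00-010, 00-100, 000-00, 0000-0, 00000-, 000111, 001-01, 001-10, 00101-, 0011-0, 00110-, 010-01, 010110, 1-1010, 11-0-0, 11-101, 11001-

000111, 010110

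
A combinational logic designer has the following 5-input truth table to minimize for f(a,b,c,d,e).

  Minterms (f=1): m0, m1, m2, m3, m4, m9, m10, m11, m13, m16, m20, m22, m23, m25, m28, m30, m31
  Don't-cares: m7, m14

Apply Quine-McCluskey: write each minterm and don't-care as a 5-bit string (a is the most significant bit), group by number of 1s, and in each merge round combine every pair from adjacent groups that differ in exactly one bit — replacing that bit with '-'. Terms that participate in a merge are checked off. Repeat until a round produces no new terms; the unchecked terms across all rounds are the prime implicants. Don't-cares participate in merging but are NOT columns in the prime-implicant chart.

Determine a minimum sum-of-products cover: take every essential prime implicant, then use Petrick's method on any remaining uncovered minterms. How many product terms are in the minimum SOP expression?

7

[col 0] 00000*, 00001*, 00010*, 00011*, 00100*, 00111*, 01001*, 01010*, 01011*, 01101*, 01110*, 10000*, 10100*, 10110*, 10111*, 11001*, 11100*, 11110*, 11111*
[col 1] -0000*, -0100*, -0111, -1001, -1110, 0-001*, 0-010*, 0-011*, 00-00*, 00-11, 000-0*, 000-1*, 0000-*, 0001-*, 01-01, 01-10, 010-1*, 0101-*, 1-100*, 1-110*, 1-111*, 10-00*, 101-0*, 1011-*, 111-0*, 1111-*
[col 2] -0-00, 0-0-1, 0-01-, 000--, 1-1-0, 1-11-
Prime implicants: -0-00, -0111, -1001, -1110, 0-0-1, 0-01-, 00-11, 000--, 01-01, 01-10, 1-1-0, 1-11-
PI chart (minterm → PIs covering it):
  0 | -0-00,000--
  1 | 0-0-1,000--
  2 | 0-01-,000--
  3 | 0-0-1,0-01-,00-11,000--
  4 | -0-00  (sole → essential)
  9 | -1001,0-0-1,01-01
  10 | 0-01-,01-10
  11 | 0-0-1,0-01-
  13 | 01-01  (sole → essential)
  16 | -0-00  (sole → essential)
  20 | -0-00,1-1-0
  22 | 1-1-0,1-11-
  23 | -0111,1-11-
  25 | -1001  (sole → essential)
  28 | 1-1-0  (sole → essential)
  30 | -1110,1-1-0,1-11-
  31 | 1-11-  (sole → essential)
Essential prime implicants: -0-00, -1001, 01-01, 1-1-0, 1-11-
Petrick residual → 0-0-1, 0-01-
Minimum SOP uses 7 PIs: b'd'e' + bc'd'e + a'c'e + a'c'd + a'bd'e + ace' + acd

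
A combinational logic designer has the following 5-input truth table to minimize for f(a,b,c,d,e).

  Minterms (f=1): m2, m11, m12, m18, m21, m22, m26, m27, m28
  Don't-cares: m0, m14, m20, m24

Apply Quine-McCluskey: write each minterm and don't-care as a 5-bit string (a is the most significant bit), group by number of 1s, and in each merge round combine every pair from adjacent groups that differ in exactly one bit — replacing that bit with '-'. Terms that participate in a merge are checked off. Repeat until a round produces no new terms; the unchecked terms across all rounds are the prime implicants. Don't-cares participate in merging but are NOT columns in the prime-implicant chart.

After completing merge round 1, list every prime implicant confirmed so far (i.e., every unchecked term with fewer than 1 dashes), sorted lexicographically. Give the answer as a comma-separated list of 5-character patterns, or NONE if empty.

[col 0] 00000*, 00010*, 01011*, 01100*, 01110*, 10010*, 10100*, 10101*, 10110*, 11000*, 11010*, 11011*, 11100*
[col 1] -0010, -1011, -1100, 000-0, 011-0, 1-010, 1-100, 10-10, 101-0, 1010-, 11-00, 110-0, 1101-
Prime implicants: -0010, -1011, -1100, 000-0, 011-0, 1-010, 1-100, 10-10, 101-0, 1010-, 11-00, 110-0, 1101-

NONE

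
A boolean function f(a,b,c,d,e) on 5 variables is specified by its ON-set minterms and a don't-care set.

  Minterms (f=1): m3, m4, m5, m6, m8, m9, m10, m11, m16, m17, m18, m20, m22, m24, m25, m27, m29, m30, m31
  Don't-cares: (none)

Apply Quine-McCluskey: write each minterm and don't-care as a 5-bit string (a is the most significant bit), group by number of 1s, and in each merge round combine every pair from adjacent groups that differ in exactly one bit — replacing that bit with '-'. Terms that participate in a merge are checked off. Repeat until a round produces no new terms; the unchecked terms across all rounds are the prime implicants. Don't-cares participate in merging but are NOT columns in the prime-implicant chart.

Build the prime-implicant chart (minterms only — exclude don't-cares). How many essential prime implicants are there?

7

[col 0] 00011*, 00100*, 00101*, 00110*, 01000*, 01001*, 01010*, 01011*, 10000*, 10001*, 10010*, 10100*, 10110*, 11000*, 11001*, 11011*, 11101*, 11110*, 11111*
[col 1] -0100*, -0110*, -1000*, -1001*, -1011*, 0-011, 001-0*, 0010-, 010-0*, 010-1*, 0100-*, 0101-*, 1-000*, 1-001*, 1-110, 10-00*, 10-10*, 100-0*, 1000-*, 101-0*, 11-01*, 11-11*, 110-1*, 1100-*, 111-1*, 1111-
[col 2] -01-0, -10-1, -100-, 010--, 1-00-, 10--0, 11--1
Prime implicants: -01-0, -10-1, -100-, 0-011, 0010-, 010--, 1-00-, 1-110, 10--0, 11--1, 1111-
PI chart (minterm → PIs covering it):
  3 | 0-011  (sole → essential)
  4 | -01-0,0010-
  5 | 0010-  (sole → essential)
  6 | -01-0  (sole → essential)
  8 | -100-,010--
  9 | -10-1,-100-,010--
  10 | 010--  (sole → essential)
  11 | -10-1,0-011,010--
  16 | 1-00-,10--0
  17 | 1-00-  (sole → essential)
  18 | 10--0  (sole → essential)
  20 | -01-0,10--0
  22 | -01-0,1-110,10--0
  24 | -100-,1-00-
  25 | -10-1,-100-,1-00-,11--1
  27 | -10-1,11--1
  29 | 11--1  (sole → essential)
  30 | 1-110,1111-
  31 | 11--1,1111-
Essential prime implicants: -01-0, 0-011, 0010-, 010--, 1-00-, 10--0, 11--1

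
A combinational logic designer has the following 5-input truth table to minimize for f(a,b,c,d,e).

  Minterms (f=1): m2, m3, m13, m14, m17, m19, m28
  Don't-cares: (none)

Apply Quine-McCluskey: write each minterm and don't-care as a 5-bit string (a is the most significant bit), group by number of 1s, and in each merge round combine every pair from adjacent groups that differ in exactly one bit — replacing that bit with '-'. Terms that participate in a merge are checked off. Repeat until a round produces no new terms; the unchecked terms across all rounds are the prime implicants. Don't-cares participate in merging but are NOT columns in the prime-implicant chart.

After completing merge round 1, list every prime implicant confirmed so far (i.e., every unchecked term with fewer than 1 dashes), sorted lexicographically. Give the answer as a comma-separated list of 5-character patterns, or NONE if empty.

Round 0: 00010✓ 00011✓ 01101 01110 10001✓ 10011✓ 11100
Round 1: -0011 0001- 100-1
PIs = {-0011, 0001-, 01101, 01110, 100-1, 11100}

01101, 01110, 11100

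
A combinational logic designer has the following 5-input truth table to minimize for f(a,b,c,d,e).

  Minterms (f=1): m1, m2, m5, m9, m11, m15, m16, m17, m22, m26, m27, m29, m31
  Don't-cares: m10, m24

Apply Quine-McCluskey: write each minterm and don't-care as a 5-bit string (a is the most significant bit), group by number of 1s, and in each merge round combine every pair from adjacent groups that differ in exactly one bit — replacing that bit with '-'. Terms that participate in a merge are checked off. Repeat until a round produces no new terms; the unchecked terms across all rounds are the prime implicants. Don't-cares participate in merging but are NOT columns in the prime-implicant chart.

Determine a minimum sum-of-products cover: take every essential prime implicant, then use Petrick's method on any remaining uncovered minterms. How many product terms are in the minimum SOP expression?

size-2^0 implicants → 00001(✓)  00010(✓)  00101(✓)  01001(✓)  01010(✓)  01011(✓)  01111(✓)  10000(✓)  10001(✓)  10110  11000(✓)  11010(✓)  11011(✓)  11101(✓)  11111(✓)
size-2^1 implicants → -0001  -1010(✓)  -1011(✓)  -1111(✓)  0-001  0-010  00-01  01-11(✓)  010-1  0101-(✓)  1-000  1000-  11-11(✓)  110-0  1101-(✓)  111-1
size-2^2 implicants → -1-11  -101-
Unchecked terms (primes): -0001, -1-11, -101-, 0-001, 0-010, 00-01, 010-1, 1-000, 1000-, 10110, 110-0, 111-1
Minterm coverage:
  m1 ⊆ -0001,0-001,00-01
  m2 ⊆ 0-010 [E]
  m5 ⊆ 00-01 [E]
  m9 ⊆ 0-001,010-1
  m11 ⊆ -1-11,-101-,010-1
  m15 ⊆ -1-11 [E]
  m16 ⊆ 1-000,1000-
  m17 ⊆ -0001,1000-
  m22 ⊆ 10110 [E]
  m26 ⊆ -101-,110-0
  m27 ⊆ -1-11,-101-
  m29 ⊆ 111-1 [E]
  m31 ⊆ -1-11,111-1
E = {-1-11, 0-010, 00-01, 10110, 111-1}
Petrick residual → -101-, 0-001, 1000-
Cover = bde + bc'd + a'c'd'e + a'c'de' + a'b'd'e + ab'c'd' + ab'cde' + abce  |cover|=8

8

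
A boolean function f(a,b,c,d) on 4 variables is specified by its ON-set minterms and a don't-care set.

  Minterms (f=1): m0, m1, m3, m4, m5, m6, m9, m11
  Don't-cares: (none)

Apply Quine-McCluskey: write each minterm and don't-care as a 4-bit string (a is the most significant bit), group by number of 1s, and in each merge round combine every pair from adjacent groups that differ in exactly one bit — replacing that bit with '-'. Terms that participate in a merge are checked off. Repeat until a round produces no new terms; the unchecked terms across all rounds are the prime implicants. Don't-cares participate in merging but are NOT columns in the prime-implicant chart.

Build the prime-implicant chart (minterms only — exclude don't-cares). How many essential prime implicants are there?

3

Round 0: 0000✓ 0001✓ 0011✓ 0100✓ 0101✓ 0110✓ 1001✓ 1011✓
Round 1: -001✓ -011✓ 0-00✓ 0-01✓ 00-1✓ 000-✓ 01-0 010-✓ 10-1✓
Round 2: -0-1 0-0-
PIs = {-0-1, 0-0-, 01-0}
Coverage chart:
  m0: 0-0- ←essential
  m1: -0-1,0-0-
  m3: -0-1 ←essential
  m4: 0-0-,01-0
  m5: 0-0- ←essential
  m6: 01-0 ←essential
  m9: -0-1 ←essential
  m11: -0-1 ←essential
Essential: -0-1, 0-0-, 01-0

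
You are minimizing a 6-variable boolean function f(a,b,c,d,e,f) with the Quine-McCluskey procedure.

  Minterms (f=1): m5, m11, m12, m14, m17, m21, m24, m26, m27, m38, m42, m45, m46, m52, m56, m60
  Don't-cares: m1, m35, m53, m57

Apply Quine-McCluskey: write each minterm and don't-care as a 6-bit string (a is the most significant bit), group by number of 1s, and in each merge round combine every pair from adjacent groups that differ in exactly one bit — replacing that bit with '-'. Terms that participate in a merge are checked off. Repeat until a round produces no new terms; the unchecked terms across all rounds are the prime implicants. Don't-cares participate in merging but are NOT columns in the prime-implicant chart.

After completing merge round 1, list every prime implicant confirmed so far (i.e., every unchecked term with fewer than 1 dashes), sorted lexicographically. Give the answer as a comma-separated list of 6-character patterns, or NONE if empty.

100011, 101101

[col 0] 000001*, 000101*, 001011*, 001100*, 001110*, 010001*, 010101*, 011000*, 011010*, 011011*, 100011, 100110*, 101010*, 101101, 101110*, 110100*, 110101*, 111000*, 111001*, 111100*
[col 1] -01110, -10101, -11000, 0-0001*, 0-0101*, 0-1011, 000-01*, 0011-0, 010-01*, 0110-0, 01101-, 10-110, 101-10, 11-100, 11010-, 111-00, 11100-
[col 2] 0-0-01
Prime implicants: -01110, -10101, -11000, 0-0-01, 0-1011, 0011-0, 0110-0, 01101-, 10-110, 100011, 101-10, 101101, 11-100, 11010-, 111-00, 11100-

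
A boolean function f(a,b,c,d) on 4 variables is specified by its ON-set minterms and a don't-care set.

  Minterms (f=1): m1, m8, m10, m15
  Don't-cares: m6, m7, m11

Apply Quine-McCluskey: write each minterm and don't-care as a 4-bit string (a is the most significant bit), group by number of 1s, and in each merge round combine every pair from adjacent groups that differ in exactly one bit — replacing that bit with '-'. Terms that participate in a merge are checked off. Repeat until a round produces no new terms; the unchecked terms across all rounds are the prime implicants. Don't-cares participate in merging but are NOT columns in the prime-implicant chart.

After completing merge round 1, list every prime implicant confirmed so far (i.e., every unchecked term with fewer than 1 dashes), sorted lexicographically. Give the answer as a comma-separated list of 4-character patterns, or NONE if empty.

0001

Round 0: 0001 0110✓ 0111✓ 1000✓ 1010✓ 1011✓ 1111✓
Round 1: -111 011- 1-11 10-0 101-
PIs = {-111, 0001, 011-, 1-11, 10-0, 101-}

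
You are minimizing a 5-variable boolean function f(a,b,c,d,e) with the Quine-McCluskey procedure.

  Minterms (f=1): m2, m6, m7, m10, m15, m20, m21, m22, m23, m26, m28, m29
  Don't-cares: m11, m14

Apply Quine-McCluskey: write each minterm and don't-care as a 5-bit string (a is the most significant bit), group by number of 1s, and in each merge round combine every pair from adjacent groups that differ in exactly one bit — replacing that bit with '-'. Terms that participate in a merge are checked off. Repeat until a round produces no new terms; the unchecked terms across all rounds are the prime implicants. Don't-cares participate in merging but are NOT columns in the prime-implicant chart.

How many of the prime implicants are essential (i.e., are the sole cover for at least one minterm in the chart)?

3

[col 0] 00010*, 00110*, 00111*, 01010*, 01011*, 01110*, 01111*, 10100*, 10101*, 10110*, 10111*, 11010*, 11100*, 11101*
[col 1] -0110*, -0111*, -1010, 0-010*, 0-110*, 0-111*, 00-10*, 0011-*, 01-10*, 01-11*, 0101-*, 0111-*, 1-100*, 1-101*, 101-0*, 101-1*, 1010-*, 1011-*, 1110-*
[col 2] -011-, 0--10, 0-11-, 01-1-, 1-10-, 101--
Prime implicants: -011-, -1010, 0--10, 0-11-, 01-1-, 1-10-, 101--
PI chart (minterm → PIs covering it):
  2 | 0--10  (sole → essential)
  6 | -011-,0--10,0-11-
  7 | -011-,0-11-
  10 | -1010,0--10,01-1-
  15 | 0-11-,01-1-
  20 | 1-10-,101--
  21 | 1-10-,101--
  22 | -011-,101--
  23 | -011-,101--
  26 | -1010  (sole → essential)
  28 | 1-10-  (sole → essential)
  29 | 1-10-  (sole → essential)
Essential prime implicants: -1010, 0--10, 1-10-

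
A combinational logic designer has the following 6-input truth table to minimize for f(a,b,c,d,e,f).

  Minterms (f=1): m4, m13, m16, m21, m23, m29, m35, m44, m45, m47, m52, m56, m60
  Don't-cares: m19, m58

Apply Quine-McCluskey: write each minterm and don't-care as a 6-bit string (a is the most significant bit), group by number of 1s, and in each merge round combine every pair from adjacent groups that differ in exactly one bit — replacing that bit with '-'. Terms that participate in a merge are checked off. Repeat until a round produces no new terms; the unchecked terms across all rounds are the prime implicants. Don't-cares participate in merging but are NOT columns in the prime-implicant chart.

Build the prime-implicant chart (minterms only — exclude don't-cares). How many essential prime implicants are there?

[col 0] 000100, 001101*, 010000, 010011*, 010101*, 010111*, 011101*, 100011, 101100*, 101101*, 101111*, 110100*, 111000*, 111010*, 111100*
[col 1] -01101, 0-1101, 01-101, 010-11, 0101-1, 1-1100, 1011-1, 10110-, 11-100, 111-00, 1110-0
Prime implicants: -01101, 0-1101, 000100, 01-101, 010-11, 010000, 0101-1, 1-1100, 100011, 1011-1, 10110-, 11-100, 111-00, 1110-0
PI chart (minterm → PIs covering it):
  4 | 000100  (sole → essential)
  13 | -01101,0-1101
  16 | 010000  (sole → essential)
  21 | 01-101,0101-1
  23 | 010-11,0101-1
  29 | 0-1101,01-101
  35 | 100011  (sole → essential)
  44 | 1-1100,10110-
  45 | -01101,1011-1,10110-
  47 | 1011-1  (sole → essential)
  52 | 11-100  (sole → essential)
  56 | 111-00,1110-0
  60 | 1-1100,11-100,111-00
Essential prime implicants: 000100, 010000, 100011, 1011-1, 11-100

5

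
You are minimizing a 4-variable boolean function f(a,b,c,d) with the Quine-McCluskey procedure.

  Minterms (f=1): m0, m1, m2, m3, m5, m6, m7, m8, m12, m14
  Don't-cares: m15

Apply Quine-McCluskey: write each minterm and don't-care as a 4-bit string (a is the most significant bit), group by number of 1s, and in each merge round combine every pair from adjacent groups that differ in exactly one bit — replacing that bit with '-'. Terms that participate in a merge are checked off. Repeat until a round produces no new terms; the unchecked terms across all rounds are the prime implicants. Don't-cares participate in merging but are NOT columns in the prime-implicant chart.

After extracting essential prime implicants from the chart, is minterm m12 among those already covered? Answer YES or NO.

size-2^0 implicants → 0000(✓)  0001(✓)  0010(✓)  0011(✓)  0101(✓)  0110(✓)  0111(✓)  1000(✓)  1100(✓)  1110(✓)  1111(✓)
size-2^1 implicants → -000  -110(✓)  -111(✓)  0-01(✓)  0-10(✓)  0-11(✓)  00-0(✓)  00-1(✓)  000-(✓)  001-(✓)  01-1(✓)  011-(✓)  1-00  11-0  111-(✓)
size-2^2 implicants → -11-  0--1  0-1-  00--
Unchecked terms (primes): -000, -11-, 0--1, 0-1-, 00--, 1-00, 11-0
Minterm coverage:
  m0 ⊆ -000,00--
  m1 ⊆ 0--1,00--
  m2 ⊆ 0-1-,00--
  m3 ⊆ 0--1,0-1-,00--
  m5 ⊆ 0--1 [E]
  m6 ⊆ -11-,0-1-
  m7 ⊆ -11-,0--1,0-1-
  m8 ⊆ -000,1-00
  m12 ⊆ 1-00,11-0
  m14 ⊆ -11-,11-0
E = {0--1}

NO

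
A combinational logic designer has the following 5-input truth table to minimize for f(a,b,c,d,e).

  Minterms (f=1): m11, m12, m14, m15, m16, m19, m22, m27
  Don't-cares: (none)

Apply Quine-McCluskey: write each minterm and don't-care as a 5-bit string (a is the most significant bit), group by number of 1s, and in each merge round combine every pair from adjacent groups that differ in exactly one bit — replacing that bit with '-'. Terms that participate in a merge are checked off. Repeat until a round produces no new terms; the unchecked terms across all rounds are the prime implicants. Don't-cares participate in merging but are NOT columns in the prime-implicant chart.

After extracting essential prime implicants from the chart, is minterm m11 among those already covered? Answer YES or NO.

NO

[col 0] 01011*, 01100*, 01110*, 01111*, 10000, 10011*, 10110, 11011*
[col 1] -1011, 01-11, 011-0, 0111-, 1-011
Prime implicants: -1011, 01-11, 011-0, 0111-, 1-011, 10000, 10110
PI chart (minterm → PIs covering it):
  11 | -1011,01-11
  12 | 011-0  (sole → essential)
  14 | 011-0,0111-
  15 | 01-11,0111-
  16 | 10000  (sole → essential)
  19 | 1-011  (sole → essential)
  22 | 10110  (sole → essential)
  27 | -1011,1-011
Essential prime implicants: 011-0, 1-011, 10000, 10110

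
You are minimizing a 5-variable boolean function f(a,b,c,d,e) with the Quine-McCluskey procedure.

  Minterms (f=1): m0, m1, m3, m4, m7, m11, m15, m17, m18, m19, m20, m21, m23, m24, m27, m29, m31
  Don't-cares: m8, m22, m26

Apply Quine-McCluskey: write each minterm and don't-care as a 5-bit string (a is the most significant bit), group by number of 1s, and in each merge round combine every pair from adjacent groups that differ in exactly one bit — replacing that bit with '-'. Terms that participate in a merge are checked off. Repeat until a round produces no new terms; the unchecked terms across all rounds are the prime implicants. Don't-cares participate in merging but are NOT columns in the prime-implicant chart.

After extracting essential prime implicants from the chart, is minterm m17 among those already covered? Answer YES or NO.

size-2^0 implicants → 00000(✓)  00001(✓)  00011(✓)  00100(✓)  00111(✓)  01000(✓)  01011(✓)  01111(✓)  10001(✓)  10010(✓)  10011(✓)  10100(✓)  10101(✓)  10110(✓)  10111(✓)  11000(✓)  11010(✓)  11011(✓)  11101(✓)  11111(✓)
size-2^1 implicants → -0001(✓)  -0011(✓)  -0100  -0111(✓)  -1000  -1011(✓)  -1111(✓)  0-000  0-011(✓)  0-111(✓)  00-00  00-11(✓)  000-1(✓)  0000-  01-11(✓)  1-010(✓)  1-011(✓)  1-101(✓)  1-111(✓)  10-01(✓)  10-10(✓)  10-11(✓)  100-1(✓)  1001-(✓)  101-0(✓)  101-1(✓)  1010-(✓)  1011-(✓)  11-11(✓)  110-0  1101-(✓)  111-1(✓)
size-2^2 implicants → --011(✓)  --111(✓)  -0-11(✓)  -00-1  -1-11(✓)  0--11(✓)  1--11(✓)  1-01-  1-1-1  10--1  10-1-  101--
size-2^3 implicants → ---11
Unchecked terms (primes): ---11, -00-1, -0100, -1000, 0-000, 00-00, 0000-, 1-01-, 1-1-1, 10--1, 10-1-, 101--, 110-0
Minterm coverage:
  m0 ⊆ 0-000,00-00,0000-
  m1 ⊆ -00-1,0000-
  m3 ⊆ ---11,-00-1
  m4 ⊆ -0100,00-00
  m7 ⊆ ---11 [E]
  m11 ⊆ ---11 [E]
  m15 ⊆ ---11 [E]
  m17 ⊆ -00-1,10--1
  m18 ⊆ 1-01-,10-1-
  m19 ⊆ ---11,-00-1,1-01-,10--1,10-1-
  m20 ⊆ -0100,101--
  m21 ⊆ 1-1-1,10--1,101--
  m23 ⊆ ---11,1-1-1,10--1,10-1-,101--
  m24 ⊆ -1000,110-0
  m27 ⊆ ---11,1-01-
  m29 ⊆ 1-1-1 [E]
  m31 ⊆ ---11,1-1-1
E = {---11, 1-1-1}

NO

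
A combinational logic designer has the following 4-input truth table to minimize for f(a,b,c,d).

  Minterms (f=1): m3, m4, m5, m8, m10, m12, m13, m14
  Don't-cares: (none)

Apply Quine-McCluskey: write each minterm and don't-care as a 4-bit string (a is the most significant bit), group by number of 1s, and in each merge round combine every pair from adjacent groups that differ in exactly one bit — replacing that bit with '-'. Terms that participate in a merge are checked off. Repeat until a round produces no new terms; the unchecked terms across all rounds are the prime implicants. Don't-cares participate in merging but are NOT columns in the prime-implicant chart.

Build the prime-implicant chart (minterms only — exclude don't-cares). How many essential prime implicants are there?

size-2^0 implicants → 0011  0100(✓)  0101(✓)  1000(✓)  1010(✓)  1100(✓)  1101(✓)  1110(✓)
size-2^1 implicants → -100(✓)  -101(✓)  010-(✓)  1-00(✓)  1-10(✓)  10-0(✓)  11-0(✓)  110-(✓)
size-2^2 implicants → -10-  1--0
Unchecked terms (primes): -10-, 0011, 1--0
Minterm coverage:
  m3 ⊆ 0011 [E]
  m4 ⊆ -10- [E]
  m5 ⊆ -10- [E]
  m8 ⊆ 1--0 [E]
  m10 ⊆ 1--0 [E]
  m12 ⊆ -10-,1--0
  m13 ⊆ -10- [E]
  m14 ⊆ 1--0 [E]
E = {-10-, 0011, 1--0}

3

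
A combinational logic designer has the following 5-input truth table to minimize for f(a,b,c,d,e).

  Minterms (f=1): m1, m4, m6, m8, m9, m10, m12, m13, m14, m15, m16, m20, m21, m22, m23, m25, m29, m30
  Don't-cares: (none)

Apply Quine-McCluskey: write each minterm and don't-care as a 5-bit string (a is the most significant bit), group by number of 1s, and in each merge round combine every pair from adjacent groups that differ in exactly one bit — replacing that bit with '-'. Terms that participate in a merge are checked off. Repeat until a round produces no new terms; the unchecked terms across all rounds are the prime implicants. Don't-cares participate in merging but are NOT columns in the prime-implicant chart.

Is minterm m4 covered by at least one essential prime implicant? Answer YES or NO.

NO

Round 0: 00001✓ 00100✓ 00110✓ 01000✓ 01001✓ 01010✓ 01100✓ 01101✓ 01110✓ 01111✓ 10000✓ 10100✓ 10101✓ 10110✓ 10111✓ 11001✓ 11101✓ 11110✓
Round 1: -0100✓ -0110✓ -1001✓ -1101✓ -1110✓ 0-001 0-100✓ 0-110✓ 001-0✓ 01-00✓ 01-01✓ 01-10✓ 010-0✓ 0100-✓ 011-0✓ 011-1✓ 0110-✓ 0111-✓ 1-101 1-110✓ 10-00 101-0✓ 101-1✓ 1010-✓ 1011-✓ 11-01✓
Round 2: --110 -01-0 -1-01 0-1-0 01--0 01-0- 011-- 101--
PIs = {--110, -01-0, -1-01, 0-001, 0-1-0, 01--0, 01-0-, 011--, 1-101, 10-00, 101--}
Coverage chart:
  m1: 0-001 ←essential
  m4: -01-0,0-1-0
  m6: --110,-01-0,0-1-0
  m8: 01--0,01-0-
  m9: -1-01,0-001,01-0-
  m10: 01--0 ←essential
  m12: 0-1-0,01--0,01-0-,011--
  m13: -1-01,01-0-,011--
  m14: --110,0-1-0,01--0,011--
  m15: 011-- ←essential
  m16: 10-00 ←essential
  m20: -01-0,10-00,101--
  m21: 1-101,101--
  m22: --110,-01-0,101--
  m23: 101-- ←essential
  m25: -1-01 ←essential
  m29: -1-01,1-101
  m30: --110 ←essential
Essential: --110, -1-01, 0-001, 01--0, 011--, 10-00, 101--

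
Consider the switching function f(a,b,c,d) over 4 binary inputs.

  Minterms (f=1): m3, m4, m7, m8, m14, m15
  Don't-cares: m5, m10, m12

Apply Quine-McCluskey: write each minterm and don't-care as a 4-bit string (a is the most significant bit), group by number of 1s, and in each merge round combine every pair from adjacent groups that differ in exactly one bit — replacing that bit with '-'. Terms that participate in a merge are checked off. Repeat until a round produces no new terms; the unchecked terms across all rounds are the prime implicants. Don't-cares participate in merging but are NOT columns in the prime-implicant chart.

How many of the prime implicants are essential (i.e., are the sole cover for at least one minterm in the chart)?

[col 0] 0011*, 0100*, 0101*, 0111*, 1000*, 1010*, 1100*, 1110*, 1111*
[col 1] -100, -111, 0-11, 01-1, 010-, 1-00*, 1-10*, 10-0*, 11-0*, 111-
[col 2] 1--0
Prime implicants: -100, -111, 0-11, 01-1, 010-, 1--0, 111-
PI chart (minterm → PIs covering it):
  3 | 0-11  (sole → essential)
  4 | -100,010-
  7 | -111,0-11,01-1
  8 | 1--0  (sole → essential)
  14 | 1--0,111-
  15 | -111,111-
Essential prime implicants: 0-11, 1--0

2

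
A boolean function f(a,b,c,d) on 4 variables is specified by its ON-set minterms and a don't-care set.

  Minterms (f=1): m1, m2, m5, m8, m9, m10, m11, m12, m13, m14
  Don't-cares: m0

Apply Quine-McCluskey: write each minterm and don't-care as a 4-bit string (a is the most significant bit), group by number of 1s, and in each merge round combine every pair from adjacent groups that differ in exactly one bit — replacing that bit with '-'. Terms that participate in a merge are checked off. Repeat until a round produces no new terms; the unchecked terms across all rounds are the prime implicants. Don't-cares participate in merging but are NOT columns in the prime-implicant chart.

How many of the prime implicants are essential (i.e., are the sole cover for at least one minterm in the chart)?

size-2^0 implicants → 0000(✓)  0001(✓)  0010(✓)  0101(✓)  1000(✓)  1001(✓)  1010(✓)  1011(✓)  1100(✓)  1101(✓)  1110(✓)
size-2^1 implicants → -000(✓)  -001(✓)  -010(✓)  -101(✓)  0-01(✓)  00-0(✓)  000-(✓)  1-00(✓)  1-01(✓)  1-10(✓)  10-0(✓)  10-1(✓)  100-(✓)  101-(✓)  11-0(✓)  110-(✓)
size-2^2 implicants → --01  -0-0  -00-  1--0  1-0-  10--
Unchecked terms (primes): --01, -0-0, -00-, 1--0, 1-0-, 10--
Minterm coverage:
  m1 ⊆ --01,-00-
  m2 ⊆ -0-0 [E]
  m5 ⊆ --01 [E]
  m8 ⊆ -0-0,-00-,1--0,1-0-,10--
  m9 ⊆ --01,-00-,1-0-,10--
  m10 ⊆ -0-0,1--0,10--
  m11 ⊆ 10-- [E]
  m12 ⊆ 1--0,1-0-
  m13 ⊆ --01,1-0-
  m14 ⊆ 1--0 [E]
E = {--01, -0-0, 1--0, 10--}

4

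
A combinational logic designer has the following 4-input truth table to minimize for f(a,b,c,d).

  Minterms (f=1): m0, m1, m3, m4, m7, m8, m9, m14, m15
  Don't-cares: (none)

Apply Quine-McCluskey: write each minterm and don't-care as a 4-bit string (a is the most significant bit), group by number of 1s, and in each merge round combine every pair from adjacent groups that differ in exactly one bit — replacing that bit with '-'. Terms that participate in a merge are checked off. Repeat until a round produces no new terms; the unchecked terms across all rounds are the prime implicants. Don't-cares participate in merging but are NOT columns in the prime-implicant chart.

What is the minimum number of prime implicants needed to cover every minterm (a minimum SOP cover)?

size-2^0 implicants → 0000(✓)  0001(✓)  0011(✓)  0100(✓)  0111(✓)  1000(✓)  1001(✓)  1110(✓)  1111(✓)
size-2^1 implicants → -000(✓)  -001(✓)  -111  0-00  0-11  00-1  000-(✓)  100-(✓)  111-
size-2^2 implicants → -00-
Unchecked terms (primes): -00-, -111, 0-00, 0-11, 00-1, 111-
Minterm coverage:
  m0 ⊆ -00-,0-00
  m1 ⊆ -00-,00-1
  m3 ⊆ 0-11,00-1
  m4 ⊆ 0-00 [E]
  m7 ⊆ -111,0-11
  m8 ⊆ -00- [E]
  m9 ⊆ -00- [E]
  m14 ⊆ 111- [E]
  m15 ⊆ -111,111-
E = {-00-, 0-00, 111-}
Petrick residual → 0-11
Cover = b'c' + a'c'd' + a'cd + abc  |cover|=4

4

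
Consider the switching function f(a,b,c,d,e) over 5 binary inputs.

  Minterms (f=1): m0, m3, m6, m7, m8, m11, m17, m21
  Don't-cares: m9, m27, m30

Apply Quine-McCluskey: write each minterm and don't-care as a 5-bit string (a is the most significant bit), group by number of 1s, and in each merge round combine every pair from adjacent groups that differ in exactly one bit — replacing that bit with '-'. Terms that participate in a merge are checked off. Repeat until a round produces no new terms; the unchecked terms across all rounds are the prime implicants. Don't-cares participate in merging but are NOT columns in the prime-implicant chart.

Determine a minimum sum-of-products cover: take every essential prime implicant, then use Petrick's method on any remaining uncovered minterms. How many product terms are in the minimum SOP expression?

size-2^0 implicants → 00000(✓)  00011(✓)  00110(✓)  00111(✓)  01000(✓)  01001(✓)  01011(✓)  10001(✓)  10101(✓)  11011(✓)  11110
size-2^1 implicants → -1011  0-000  0-011  00-11  0011-  010-1  0100-  10-01
Unchecked terms (primes): -1011, 0-000, 0-011, 00-11, 0011-, 010-1, 0100-, 10-01, 11110
Minterm coverage:
  m0 ⊆ 0-000 [E]
  m3 ⊆ 0-011,00-11
  m6 ⊆ 0011- [E]
  m7 ⊆ 00-11,0011-
  m8 ⊆ 0-000,0100-
  m11 ⊆ -1011,0-011,010-1
  m17 ⊆ 10-01 [E]
  m21 ⊆ 10-01 [E]
E = {0-000, 0011-, 10-01}
Petrick residual → 0-011
Cover = a'c'd'e' + a'c'de + a'b'cd + ab'd'e  |cover|=4

4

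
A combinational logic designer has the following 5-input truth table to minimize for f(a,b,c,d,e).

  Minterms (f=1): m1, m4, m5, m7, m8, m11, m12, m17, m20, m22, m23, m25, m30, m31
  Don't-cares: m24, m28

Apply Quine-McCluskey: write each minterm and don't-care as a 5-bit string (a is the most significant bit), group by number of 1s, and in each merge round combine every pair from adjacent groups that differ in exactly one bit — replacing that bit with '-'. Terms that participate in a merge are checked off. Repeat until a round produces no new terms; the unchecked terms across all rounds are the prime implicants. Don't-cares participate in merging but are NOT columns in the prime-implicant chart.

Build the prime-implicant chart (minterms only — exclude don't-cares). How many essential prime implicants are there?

3

size-2^0 implicants → 00001(✓)  00100(✓)  00101(✓)  00111(✓)  01000(✓)  01011  01100(✓)  10001(✓)  10100(✓)  10110(✓)  10111(✓)  11000(✓)  11001(✓)  11100(✓)  11110(✓)  11111(✓)
size-2^1 implicants → -0001  -0100(✓)  -0111  -1000(✓)  -1100(✓)  0-100(✓)  00-01  001-1  0010-  01-00(✓)  1-001  1-100(✓)  1-110(✓)  1-111(✓)  101-0(✓)  1011-(✓)  11-00(✓)  1100-  111-0(✓)  1111-(✓)
size-2^2 implicants → --100  -1-00  1-1-0  1-11-
Unchecked terms (primes): --100, -0001, -0111, -1-00, 00-01, 001-1, 0010-, 01011, 1-001, 1-1-0, 1-11-, 1100-
Minterm coverage:
  m1 ⊆ -0001,00-01
  m4 ⊆ --100,0010-
  m5 ⊆ 00-01,001-1,0010-
  m7 ⊆ -0111,001-1
  m8 ⊆ -1-00 [E]
  m11 ⊆ 01011 [E]
  m12 ⊆ --100,-1-00
  m17 ⊆ -0001,1-001
  m20 ⊆ --100,1-1-0
  m22 ⊆ 1-1-0,1-11-
  m23 ⊆ -0111,1-11-
  m25 ⊆ 1-001,1100-
  m30 ⊆ 1-1-0,1-11-
  m31 ⊆ 1-11- [E]
E = {-1-00, 01011, 1-11-}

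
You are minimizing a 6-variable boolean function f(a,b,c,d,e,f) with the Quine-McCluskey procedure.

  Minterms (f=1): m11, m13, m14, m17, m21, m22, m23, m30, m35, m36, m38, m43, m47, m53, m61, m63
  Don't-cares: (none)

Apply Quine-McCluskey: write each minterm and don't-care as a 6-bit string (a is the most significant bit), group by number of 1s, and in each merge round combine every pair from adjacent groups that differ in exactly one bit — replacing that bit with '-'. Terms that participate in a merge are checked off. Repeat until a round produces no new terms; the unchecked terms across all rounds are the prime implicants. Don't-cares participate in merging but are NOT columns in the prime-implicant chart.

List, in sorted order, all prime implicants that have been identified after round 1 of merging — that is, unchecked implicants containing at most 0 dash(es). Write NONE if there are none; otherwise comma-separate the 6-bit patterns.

Round 0: 001011✓ 001101 001110✓ 010001✓ 010101✓ 010110✓ 010111✓ 011110✓ 100011✓ 100100✓ 100110✓ 101011✓ 101111✓ 110101✓ 111101✓ 111111✓
Round 1: -01011 -10101 0-1110 01-110 010-01 0101-1 01011- 1-1111 10-011 1001-0 101-11 11-101 1111-1
PIs = {-01011, -10101, 0-1110, 001101, 01-110, 010-01, 0101-1, 01011-, 1-1111, 10-011, 1001-0, 101-11, 11-101, 1111-1}

001101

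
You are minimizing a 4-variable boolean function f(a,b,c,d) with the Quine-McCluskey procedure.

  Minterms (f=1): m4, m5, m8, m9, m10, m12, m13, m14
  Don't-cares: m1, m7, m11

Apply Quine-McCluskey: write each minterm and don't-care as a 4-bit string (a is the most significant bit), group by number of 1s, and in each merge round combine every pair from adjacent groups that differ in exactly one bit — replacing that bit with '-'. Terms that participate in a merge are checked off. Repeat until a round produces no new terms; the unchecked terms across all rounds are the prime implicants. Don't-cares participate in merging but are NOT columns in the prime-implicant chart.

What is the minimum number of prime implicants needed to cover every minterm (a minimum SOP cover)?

[col 0] 0001*, 0100*, 0101*, 0111*, 1000*, 1001*, 1010*, 1011*, 1100*, 1101*, 1110*
[col 1] -001*, -100*, -101*, 0-01*, 01-1, 010-*, 1-00*, 1-01*, 1-10*, 10-0*, 10-1*, 100-*, 101-*, 11-0*, 110-*
[col 2] --01, -10-, 1--0, 1-0-, 10--
Prime implicants: --01, -10-, 01-1, 1--0, 1-0-, 10--
PI chart (minterm → PIs covering it):
  4 | -10-  (sole → essential)
  5 | --01,-10-,01-1
  8 | 1--0,1-0-,10--
  9 | --01,1-0-,10--
  10 | 1--0,10--
  12 | -10-,1--0,1-0-
  13 | --01,-10-,1-0-
  14 | 1--0  (sole → essential)
Essential prime implicants: -10-, 1--0
Petrick residual → --01
Minimum SOP uses 3 PIs: c'd + bc' + ad'

3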